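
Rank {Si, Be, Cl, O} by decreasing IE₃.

The third ionization energy removes an electron from the +2 ion. For each element: Si²⁺ still has 2 valence electrons; Be²⁺ is the bare [He] core; Cl²⁺ still has 5 valence electrons; O²⁺ still has 4 valence electrons.
Pulling an electron out of a noble-gas core costs far more than removing a remaining valence electron, so Be sits at the high end of IE_3.
Valence configurations: Si²⁺ [Ne]3s², Cl²⁺ [Ne]3s²3p³, O²⁺ [He]2s²2p².
Approximate IE_3 values (kJ/mol): Si 3232, Be 14849, Cl 3822, O 5300.
So the third ionization energies run Si < Cl < O < Be.

Be, O, Cl, Si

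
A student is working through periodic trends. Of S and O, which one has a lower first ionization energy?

S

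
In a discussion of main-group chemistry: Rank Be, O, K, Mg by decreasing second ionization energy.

O > K > Be > Mg

The second ionization energy removes an electron from the +1 ion. For each element: Be⁺ still has 1 valence electron; O⁺ still has 5 valence electrons; K⁺ is the bare [Ar] core; Mg⁺ still has 1 valence electron.
Usually core removal costs more than valence removal, but here the competition is close: a tightly held n=2 valence electron can cost more to remove than an n=3 core electron, so the actual values have to decide it.
Valence configurations: Be⁺ [He]2s¹, O⁺ [He]2s²2p³, Mg⁺ [Ne]3s¹.
The numbers (kJ/mol): Be 1757, O 3388, K 3052, Mg 1451.
Putting it together, IE_2: Mg < Be < K < O.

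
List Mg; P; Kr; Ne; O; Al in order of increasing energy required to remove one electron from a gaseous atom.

O is in period 2, group 16; Ne is in period 2, group 18; Mg is in period 3, group 2; Al is in period 3, group 13; P is in period 3, group 15; Kr is in period 4, group 18.
First ionization energy rises across a period (greater Z_eff holds electrons more tightly) and falls down a group (valence electrons are farther from the nucleus).
Here both period and group differ, so the two effects have to be weighed against each other.
Mg > Al: this pair runs against the simple trend — see the exception note.
P > Mg: both are in period 3; the period trend gives P the larger value.
O > P: both effects reinforce here, so O is clearly the higher of the two.
Kr > O: the two effects oppose for this pair; the across-period effect wins (1351 vs 1314 kJ/mol).
Ne > Kr: they share group 18; the group trend gives Ne the larger value.
Note the exception: Mg has a higher first ionization energy than Al, contrary to the simple trend — Al's single 3p electron is easier to remove than one from Mg's filled 3s².
Tabulated first ionization energy (kJ/mol): O 1314, Ne 2081, Mg 738, Al 578, P 1012, Kr 1351.
So from lowest to highest: Al < Mg < P < O < Kr < Ne.

Al < Mg < P < O < Kr < Ne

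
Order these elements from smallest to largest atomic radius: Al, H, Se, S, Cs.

H < S < Se < Al < Cs

H is in period 1, group 1; Al is in period 3, group 13; S is in period 3, group 16; Se is in period 4, group 16; Cs is in period 6, group 1.
Radius decreases left→right (rising Z_eff, same n) and increases top→bottom (higher n).
Here both period and group differ, so the two effects have to be weighed against each other.
S > H: the two effects oppose for this pair; the down-group effect wins (103 vs 32 pm).
Se > S: they share group 16; the group trend gives Se the larger value.
Al > Se: period and group pull opposite ways; the across-period shift dominates (126 vs 116 pm).
Cs > Al: both effects reinforce here, so Cs is clearly the larger of the two.
Tabulated atomic radius (pm): H 32, Al 126, S 103, Se 116, Cs 232.
So from smallest to largest: H < S < Se < Al < Cs.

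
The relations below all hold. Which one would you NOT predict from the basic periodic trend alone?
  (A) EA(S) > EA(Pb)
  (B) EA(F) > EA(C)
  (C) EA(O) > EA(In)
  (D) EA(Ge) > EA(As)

The general trend: electron affinity increases across a period and decreases down a group.
(A) S (period 3, group 16) vs Pb (period 6, group 14): the stated order agrees with the simple trend.
(B) F (period 2, group 17) vs C (period 2, group 14): the stated order agrees with the simple trend.
(C) O (period 2, group 16) vs In (period 5, group 13): the stated order agrees with the simple trend.
(D) Ge (period 4, group 14) vs As (period 4, group 15): the stated order contradicts the simple trend.
The exception is (D): adding an electron to As's half-filled 4p³ is unfavourable, so Ge (4p²) has the more exothermic EA.

(D)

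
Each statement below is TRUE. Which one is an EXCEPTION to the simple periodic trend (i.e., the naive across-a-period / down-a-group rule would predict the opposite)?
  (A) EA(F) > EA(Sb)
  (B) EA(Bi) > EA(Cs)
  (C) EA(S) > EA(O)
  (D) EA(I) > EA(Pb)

(C)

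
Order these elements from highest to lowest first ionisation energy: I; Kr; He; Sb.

He is in period 1, group 18; Kr is in period 4, group 18; Sb is in period 5, group 15; I is in period 5, group 17.
Across a period the outer electron is held more tightly (higher IE₁); down a group it sits in a higher shell, more shielded, and comes off more easily.
Here both period and group differ, so the two effects have to be weighed against each other.
I > Sb: I lies to the right of Sb in period 5, so the across-period effect alone puts I higher.
Kr > I: relative to I, both the across-period and down-group shifts push Kr's first ionization energy up.
He > Kr: He sits above Kr in group 18, so the down-group effect alone puts He higher.
Approximate values (kJ/mol): He 2372, Kr 1351, Sb 831, I 1008.
So from highest to lowest: He > Kr > I > Sb.

He, Kr, I, Sb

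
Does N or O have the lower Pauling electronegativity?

N

N is in period 2, group 15; O is in period 2, group 16.
Electronegativity increases across a period and decreases down a group, tracking effective nuclear charge and atomic size.
All lie in period 2, so electronegativity increases left to right.
So N has the lower Pauling electronegativity (N < O).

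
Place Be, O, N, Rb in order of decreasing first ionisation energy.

Be is in period 2, group 2; N is in period 2, group 15; O is in period 2, group 16; Rb is in period 5, group 1.
Removing the outermost electron gets harder across a period and easier down a group.
Neither a single period nor a single group — weigh both effects.
Be > Rb: both effects reinforce here, so Be is clearly the higher of the two.
O > Be: both are in period 2; the period trend gives O the larger value.
N > O: this pair runs against the simple trend — see the exception note.
Note the exception: N has a higher first ionization energy than O, contrary to the simple trend — pairing an electron in O's 2p⁴ costs repulsion energy, so O ionizes more easily than half-filled N (2p³).
Approximate values (kJ/mol): Be 900, N 1402, O 1314, Rb 403.
So from highest to lowest: N > O > Be > Rb.

N, O, Be, Rb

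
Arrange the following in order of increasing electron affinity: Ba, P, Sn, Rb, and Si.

Si is in period 3, group 14; P is in period 3, group 15; Rb is in period 5, group 1; Sn is in period 5, group 14; Ba is in period 6, group 2.
Atoms with high Z_eff and room in the valence shell (especially the halogens) have the most exothermic electron affinities.
These span different periods and groups, so the two trends combine.
Rb > Ba: the two effects oppose for this pair; the down-group effect wins (47 vs 14 kJ/mol).
P > Rb: relative to Rb, both the across-period and down-group shifts push P's electron affinity up.
Sn > P: this pair runs against the simple trend — see the exception note.
Si > Sn: they share group 14; the group trend gives Si the larger value.
Note the exception: Sn has a higher electron affinity than P, contrary to the simple trend — adding an electron to P's half-filled np³ subshell costs electron-pairing energy.
Note the exception: Si has a higher electron affinity than P, contrary to the simple trend — adding an electron to P's half-filled 3p³ is unfavourable, so Si (3p²) has the more exothermic EA.
For reference (kJ/mol): Si 134, P 72, Rb 47, Sn 107, Ba 14.
So from lowest to highest: Ba < Rb < P < Sn < Si.

Ba, Rb, P, Sn, Si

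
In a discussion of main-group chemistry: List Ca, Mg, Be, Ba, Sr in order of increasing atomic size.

Be < Mg < Ca < Sr < Ba

Across a period the added protons contract the valence shell; down a group each new principal shell makes the atom larger.
All are in group 2, so atomic radius increases down the group.
So from smallest to largest: Be < Mg < Ca < Sr < Ba.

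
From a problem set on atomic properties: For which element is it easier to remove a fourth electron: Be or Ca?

Ca

The fourth ionization energy removes an electron from the +3 ion. For each element: Be³⁺ is already 1 electron into the core; Ca³⁺ is already 1 electron into the core.
All of these are removing an electron from a noble-gas core or deeper; the smaller core (lower principal quantum number) is held far more tightly, and within a period the higher nuclear charge binds the same core more tightly.
The numbers (kJ/mol): Be 21007, Ca 6491.
Hence IE_4: Ca < Be.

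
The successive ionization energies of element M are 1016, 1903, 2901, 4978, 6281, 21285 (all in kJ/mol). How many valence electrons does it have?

Look for the largest jump between consecutive ionization energies: IE6/IE5 ≈ 3.4, far larger than any earlier ratio.
That jump marks the point where a core electron is being removed. So the atom has 5 valence electrons.

5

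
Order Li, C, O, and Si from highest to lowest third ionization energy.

Li > O > C > Si

IE_3 is the cost of taking one more electron from the +2 cation: Li²⁺ is already 1 electron into the core; C²⁺ still has 2 valence electrons; O²⁺ still has 4 valence electrons; Si²⁺ still has 2 valence electrons.
Pulling an electron out of a noble-gas core costs far more than removing a remaining valence electron, so Li sits at the high end of IE_3.
Valence configurations: C²⁺ [He]2s², O²⁺ [He]2s²2p², Si²⁺ [Ne]3s².
The numbers (kJ/mol): Li 11815, C 4620, O 5300, Si 3232.
Hence IE_3: Si < C < O < Li.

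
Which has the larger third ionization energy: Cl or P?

Cl

The third ionization energy removes an electron from the +2 ion. For each element: Cl²⁺ still has 5 valence electrons; P²⁺ still has 3 valence electrons.
All are still removing valence electrons, so compare the +2 ions as you would atoms: IE_3 generally rises across a period (higher Z_eff) and falls down a group (larger shell), subject to the usual subshell exceptions.
Valence configurations: Cl²⁺ [Ne]3s²3p³, P²⁺ [Ne]3s²3p¹.
Tabulated IE_3 (kJ/mol): Cl 3822, P 2914.
So the third ionization energies run P < Cl.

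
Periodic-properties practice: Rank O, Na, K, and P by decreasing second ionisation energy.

Na > O > K > P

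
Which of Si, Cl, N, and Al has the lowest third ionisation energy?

Al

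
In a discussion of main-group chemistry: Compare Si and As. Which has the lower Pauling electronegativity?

Si

Smaller atoms with higher effective nuclear charge are more electronegative.
These sit on a diagonal, where the across-period and down-group effects partly cancel.
As > Si: period and group pull opposite ways; the across-period shift dominates (2.18 vs 1.90).
Approximate values (Pauling): Si 1.90, As 2.18.
So Si has the lower Pauling electronegativity (Si < As).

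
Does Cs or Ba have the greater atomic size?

Cs

Cs is in period 6, group 1; Ba is in period 6, group 2.
Moving right in a period, electrons are added to the same shell under a stronger nuclear pull, so atoms get smaller; moving down, a new shell is opened and atoms get larger.
All lie in period 6, so atomic radius increases right to left.
So Cs has the greater atomic size (Cs > Ba).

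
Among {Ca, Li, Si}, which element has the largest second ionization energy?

The second ionization energy removes an electron from the +1 ion. For each element: Ca⁺ still has 1 valence electron; Li⁺ is the bare [He] core; Si⁺ still has 3 valence electrons.
Breaking into a closed-shell core is much more expensive than removing a leftover valence electron — Li has the largest IE_2 here.
Valence configurations: Ca⁺ [Ar]4s¹, Si⁺ [Ne]3s²3p¹.
Approximate IE_2 values (kJ/mol): Ca 1145, Li 7298, Si 1577.
Hence IE_2: Ca < Si < Li.

Li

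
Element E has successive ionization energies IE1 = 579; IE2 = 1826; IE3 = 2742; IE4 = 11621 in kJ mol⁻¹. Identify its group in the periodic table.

Group 13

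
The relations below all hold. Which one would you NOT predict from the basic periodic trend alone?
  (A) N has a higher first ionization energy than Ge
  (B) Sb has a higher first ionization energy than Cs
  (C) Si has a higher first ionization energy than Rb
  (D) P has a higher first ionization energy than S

The general trend: first ionization energy increases across a period and decreases down a group.
(A) N (period 2, group 15) vs Ge (period 4, group 14): the stated order agrees with the simple trend.
(B) Sb (period 5, group 15) vs Cs (period 6, group 1): the stated order agrees with the simple trend.
(C) Si (period 3, group 14) vs Rb (period 5, group 1): the stated order agrees with the simple trend.
(D) P (period 3, group 15) vs S (period 3, group 16): the stated order contradicts the simple trend.
The exception is (D): S (3p⁴) ionizes more easily than half-filled P (3p³) because the paired 3p electron in S is pushed out by e⁻–e⁻ repulsion.

(D)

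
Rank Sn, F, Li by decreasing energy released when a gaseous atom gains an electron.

Li is in period 2, group 1; F is in period 2, group 17; Sn is in period 5, group 14.
Electron affinity generally becomes more exothermic across a period toward the halogens and less exothermic down a group.
These span different periods and groups, so the two trends combine.
Sn > Li: period and group pull opposite ways; the across-period shift dominates (107 vs 60 kJ/mol).
F > Sn: relative to Sn, both the across-period and down-group shifts push F's electron affinity up.
Tabulated electron affinity (kJ/mol): Li 60, F 328, Sn 107.
So from highest to lowest: F > Sn > Li.

F > Sn > Li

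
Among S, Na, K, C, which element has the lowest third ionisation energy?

S

The third ionization energy removes an electron from the +2 ion. For each element: S²⁺ still has 4 valence electrons; Na²⁺ is already 1 electron into the core; K²⁺ is already 1 electron into the core; C²⁺ still has 2 valence electrons.
Usually core removal costs more than valence removal, but here the competition is close: a tightly held n=2 valence electron can cost more to remove than an n=3 core electron, so the actual values have to decide it.
Valence configurations: S²⁺ [Ne]3s²3p², C²⁺ [He]2s².
Approximate IE_3 values (kJ/mol): S 3357, Na 6910, K 4420, C 4620.
Overall IE_3 order: S < K < C < Na.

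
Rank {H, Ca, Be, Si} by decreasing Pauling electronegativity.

H is in period 1, group 1; Be is in period 2, group 2; Si is in period 3, group 14; Ca is in period 4, group 2.
Atoms toward the upper right of the periodic table pull bonding electrons most strongly.
Neither a single period nor a single group — weigh both effects.
Be > Ca: Be sits above Ca in group 2, so the down-group effect alone puts Be higher.
Si > Be: the two effects oppose for this pair; the across-period effect wins (1.90 vs 1.57).
H > Si: period and group pull opposite ways; the down-group shift dominates (2.20 vs 1.90).
Approximate values (Pauling): H 2.20, Be 1.57, Si 1.90, Ca 1.00.
So from highest to lowest: H > Si > Be > Ca.

H, Si, Be, Ca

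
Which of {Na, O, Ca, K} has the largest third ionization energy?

Na

After 2 electrons have been removed, what remains? Na²⁺ is already 1 electron into the core; O²⁺ still has 4 valence electrons; Ca²⁺ is the bare [Ar] core; K²⁺ is already 1 electron into the core.
Usually core removal costs more than valence removal, but here the competition is close: a tightly held n=2 valence electron can cost more to remove than an n=3 core electron, so the actual values have to decide it.
Tabulated IE_3 (kJ/mol): Na 6910, O 5300, Ca 4912, K 4420.
Overall IE_3 order: K < Ca < O < Na.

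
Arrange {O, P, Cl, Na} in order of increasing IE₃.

P, Cl, O, Na

The third ionization energy removes an electron from the +2 ion. For each element: O²⁺ still has 4 valence electrons; P²⁺ still has 3 valence electrons; Cl²⁺ still has 5 valence electrons; Na²⁺ is already 1 electron into the core.
Breaking into a closed-shell core is much more expensive than removing a leftover valence electron — Na has the largest IE_3 here.
Valence configurations: O²⁺ [He]2s²2p², P²⁺ [Ne]3s²3p¹, Cl²⁺ [Ne]3s²3p³.
The numbers (kJ/mol): O 5300, P 2914, Cl 3822, Na 6910.
Hence IE_3: P < Cl < O < Na.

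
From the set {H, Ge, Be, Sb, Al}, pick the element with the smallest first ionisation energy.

H is in period 1, group 1; Be is in period 2, group 2; Al is in period 3, group 13; Ge is in period 4, group 14; Sb is in period 5, group 15.
IE₁ increases left→right with effective nuclear charge and decreases top→bottom as the valence shell moves farther out.
These sit on a diagonal, where the across-period and down-group effects partly cancel.
Ge > Al: the two effects oppose for this pair; the across-period effect wins (762 vs 578 kJ/mol).
Sb > Ge: period and group pull opposite ways; the across-period shift dominates (831 vs 762 kJ/mol).
Be > Sb: period and group pull opposite ways; the down-group shift dominates (900 vs 831 kJ/mol).
H > Be: the two effects oppose for this pair; the down-group effect wins (1312 vs 900 kJ/mol).
Approximate values (kJ/mol): H 1312, Be 900, Al 578, Ge 762, Sb 831.
The smallest first ionisation energy among these belongs to Al.

Al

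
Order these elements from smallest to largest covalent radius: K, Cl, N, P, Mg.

N < Cl < P < Mg < K

Atomic radius shrinks across a period as nuclear charge pulls the same shell inward, and grows down a group as new shells are added.
These span different periods and groups, so the two trends combine.
Cl > N: the two effects oppose for this pair; the down-group effect wins (99 vs 71 pm).
P > Cl: both are in period 3; the period trend gives P the larger value.
Mg > P: Mg lies to the left of P in period 3, so the across-period effect alone puts Mg larger.
K > Mg: both effects reinforce here, so K is clearly the larger of the two.
For reference (pm): N 71, Mg 139, P 111, Cl 99, K 196.
So from smallest to largest: N < Cl < P < Mg < K.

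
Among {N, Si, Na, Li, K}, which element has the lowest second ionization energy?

Si

After 1 electron has been removed, what remains? N⁺ still has 4 valence electrons; Si⁺ still has 3 valence electrons; Na⁺ is the bare [Ne] core; Li⁺ is the bare [He] core; K⁺ is the bare [Ar] core.
Pulling an electron out of a noble-gas core costs far more than removing a remaining valence electron, so K, Na and Li sit at the high end of IE_2.
Valence configurations: N⁺ [He]2s²2p², Si⁺ [Ne]3s²3p¹.
Approximate IE_2 values (kJ/mol): N 2856, Si 1577, Na 4562, Li 7298, K 3052.
Putting it together, IE_2: Si < N < K < Na < Li.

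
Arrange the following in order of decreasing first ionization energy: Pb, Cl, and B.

B is in period 2, group 13; Cl is in period 3, group 17; Pb is in period 6, group 14.
IE₁ increases left→right with effective nuclear charge and decreases top→bottom as the valence shell moves farther out.
These span different periods and groups, so the two trends combine.
B > Pb: the two effects oppose for this pair; the down-group effect wins (801 vs 716 kJ/mol).
Cl > B: period and group pull opposite ways; the across-period shift dominates (1251 vs 801 kJ/mol).
Approximate values (kJ/mol): B 801, Cl 1251, Pb 716.
So from highest to lowest: Cl > B > Pb.

Cl > B > Pb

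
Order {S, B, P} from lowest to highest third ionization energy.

Consider each +2 ion: S²⁺ still has 4 valence electrons; B²⁺ still has 1 valence electron; P²⁺ still has 3 valence electrons.
All are still removing valence electrons, so compare the +2 ions as you would atoms: IE_3 generally rises across a period (higher Z_eff) and falls down a group (larger shell), subject to the usual subshell exceptions.
Valence configurations: S²⁺ [Ne]3s²3p², B²⁺ [He]2s¹, P²⁺ [Ne]3s²3p¹.
Approximate IE_3 values (kJ/mol): S 3357, B 3660, P 2914.
So the third ionization energies run P < S < B.

P < S < B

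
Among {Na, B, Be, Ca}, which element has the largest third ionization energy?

After 2 electrons have been removed, what remains? Na²⁺ is already 1 electron into the core; B²⁺ still has 1 valence electron; Be²⁺ is the bare [He] core; Ca²⁺ is the bare [Ar] core.
Pulling an electron out of a noble-gas core costs far more than removing a remaining valence electron, so Ca, Na and Be sit at the high end of IE_3.
The numbers (kJ/mol): Na 6910, B 3660, Be 14849, Ca 4912.
Putting it together, IE_3: B < Ca < Na < Be.

Be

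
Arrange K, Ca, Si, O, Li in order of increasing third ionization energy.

IE_3 is the cost of taking one more electron from the +2 cation: K²⁺ is already 1 electron into the core; Ca²⁺ is the bare [Ar] core; Si²⁺ still has 2 valence electrons; O²⁺ still has 4 valence electrons; Li²⁺ is already 1 electron into the core.
Usually core removal costs more than valence removal, but here the competition is close: a tightly held n=2 valence electron can cost more to remove than an n=3 core electron, so the actual values have to decide it.
Valence configurations: Si²⁺ [Ne]3s², O²⁺ [He]2s²2p².
The numbers (kJ/mol): K 4420, Ca 4912, Si 3232, O 5300, Li 11815.
So the third ionization energies run Si < K < Ca < O < Li.

Si < K < Ca < O < Li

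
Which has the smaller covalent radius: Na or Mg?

Mg

Na is in period 3, group 1; Mg is in period 3, group 2.
Moving right in a period, electrons are added to the same shell under a stronger nuclear pull, so atoms get smaller; moving down, a new shell is opened and atoms get larger.
All lie in period 3, so atomic radius increases right to left.
So Mg has the smaller covalent radius (Mg < Na).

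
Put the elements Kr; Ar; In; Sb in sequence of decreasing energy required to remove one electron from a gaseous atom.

Ar is in period 3, group 18; Kr is in period 4, group 18; In is in period 5, group 13; Sb is in period 5, group 15.
Removing the outermost electron gets harder across a period and easier down a group.
Neither a single period nor a single group — weigh both effects.
Sb > In: Sb lies to the right of In in period 5, so the across-period effect alone puts Sb higher.
Kr > Sb: relative to Sb, both the across-period and down-group shifts push Kr's first ionization energy up.
Ar > Kr: they share group 18; the group trend gives Ar the larger value.
Tabulated first ionization energy (kJ/mol): Ar 1521, Kr 1351, In 558, Sb 831.
So from highest to lowest: Ar > Kr > Sb > In.

Ar > Kr > Sb > In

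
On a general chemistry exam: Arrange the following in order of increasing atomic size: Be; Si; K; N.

N < Be < Si < K

Be is in period 2, group 2; N is in period 2, group 15; Si is in period 3, group 14; K is in period 4, group 1.
Moving right in a period, electrons are added to the same shell under a stronger nuclear pull, so atoms get smaller; moving down, a new shell is opened and atoms get larger.
Neither a single period nor a single group — weigh both effects.
Be > N: both are in period 2; the period trend gives Be the larger value.
Si > Be: period and group pull opposite ways; the down-group shift dominates (116 vs 102 pm).
K > Si: both effects reinforce here, so K is clearly the larger of the two.
Approximate values (pm): Be 102, N 71, Si 116, K 196.
So from smallest to largest: N < Be < Si < K.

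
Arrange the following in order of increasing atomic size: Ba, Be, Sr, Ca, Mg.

Be < Mg < Ca < Sr < Ba

Be is in period 2, group 2; Mg is in period 3, group 2; Ca is in period 4, group 2; Sr is in period 5, group 2; Ba is in period 6, group 2.
Moving right in a period, electrons are added to the same shell under a stronger nuclear pull, so atoms get smaller; moving down, a new shell is opened and atoms get larger.
All are in group 2, so atomic radius increases down the group.
So from smallest to largest: Be < Mg < Ca < Sr < Ba.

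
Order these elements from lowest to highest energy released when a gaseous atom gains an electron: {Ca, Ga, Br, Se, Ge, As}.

Atoms with high Z_eff and room in the valence shell (especially the halogens) have the most exothermic electron affinities.
All lie in period 4; the across-period trend (electron affinity increases left to right) applies, with the exception below.
Note the exception: Ge has a higher electron affinity than As, contrary to the simple trend — adding an electron to As's half-filled 4p³ is unfavourable, so Ge (4p²) has the more exothermic EA.
For reference (kJ/mol): Ca 2, Ga 29, Ge 119, As 78, Se 195, Br 325.
So from lowest to highest: Ca < Ga < As < Ge < Se < Br.

Ca < Ga < As < Ge < Se < Br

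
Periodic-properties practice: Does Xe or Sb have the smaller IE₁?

Sb

Sb is in period 5, group 15; Xe is in period 5, group 18.
Removing the outermost electron gets harder across a period and easier down a group.
All lie in period 5, so first ionization energy increases left to right.
So Sb has the smaller IE₁ (Sb < Xe).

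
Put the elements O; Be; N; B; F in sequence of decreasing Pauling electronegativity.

F, O, N, B, Be

Be is in period 2, group 2; B is in period 2, group 13; N is in period 2, group 15; O is in period 2, group 16; F is in period 2, group 17.
EN rises left→right (higher Z_eff, smaller atoms) and falls top→bottom (larger, more shielded atoms).
All lie in period 2, so electronegativity increases left to right.
So from highest to lowest: F > O > N > B > Be.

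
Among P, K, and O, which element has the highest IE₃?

After 2 electrons have been removed, what remains? P²⁺ still has 3 valence electrons; K²⁺ is already 1 electron into the core; O²⁺ still has 4 valence electrons.
Usually core removal costs more than valence removal, but here the competition is close: a tightly held n=2 valence electron can cost more to remove than an n=3 core electron, so the actual values have to decide it.
Valence configurations: P²⁺ [Ne]3s²3p¹, O²⁺ [He]2s²2p².
Approximate IE_3 values (kJ/mol): P 2914, K 4420, O 5300.
Hence IE_3: P < K < O.

O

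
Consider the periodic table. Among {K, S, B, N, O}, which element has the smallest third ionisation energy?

S

Consider each +2 ion: K²⁺ is already 1 electron into the core; S²⁺ still has 4 valence electrons; B²⁺ still has 1 valence electron; N²⁺ still has 3 valence electrons; O²⁺ still has 4 valence electrons.
Usually core removal costs more than valence removal, but here the competition is close: a tightly held n=2 valence electron can cost more to remove than an n=3 core electron, so the actual values have to decide it.
Valence configurations: S²⁺ [Ne]3s²3p², B²⁺ [He]2s¹, N²⁺ [He]2s²2p¹, O²⁺ [He]2s²2p².
Approximate IE_3 values (kJ/mol): K 4420, S 3357, B 3660, N 4578, O 5300.
Overall IE_3 order: S < B < K < N < O.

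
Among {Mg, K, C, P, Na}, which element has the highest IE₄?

Mg

The fourth ionization energy removes an electron from the +3 ion. For each element: Mg³⁺ is already 1 electron into the core; K³⁺ is already 2 electrons into the core; C³⁺ still has 1 valence electron; P³⁺ still has 2 valence electrons; Na³⁺ is already 2 electrons into the core.
Usually core removal costs more than valence removal, but here the competition is close: a tightly held n=2 valence electron can cost more to remove than an n=3 core electron, so the actual values have to decide it.
Valence configurations: C³⁺ [He]2s¹, P³⁺ [Ne]3s².
Approximate IE_4 values (kJ/mol): Mg 10543, K 5877, C 6223, P 4964, Na 9543.
So the fourth ionization energies run P < K < C < Na < Mg.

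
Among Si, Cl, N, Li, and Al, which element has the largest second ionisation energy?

The second ionization energy removes an electron from the +1 ion. For each element: Si⁺ still has 3 valence electrons; Cl⁺ still has 6 valence electrons; N⁺ still has 4 valence electrons; Li⁺ is the bare [He] core; Al⁺ still has 2 valence electrons.
Pulling an electron out of a noble-gas core costs far more than removing a remaining valence electron, so Li sits at the high end of IE_2.
Valence configurations: Si⁺ [Ne]3s²3p¹, Cl⁺ [Ne]3s²3p⁴, N⁺ [He]2s²2p², Al⁺ [Ne]3s².
Si⁺ loses a lone 3p electron whereas Al⁺ must break into a filled 3s² pair, so IE_2(Al) > IE_2(Si) even though Si has the higher nuclear charge.
The numbers (kJ/mol): Si 1577, Cl 2298, N 2856, Li 7298, Al 1817.
So the second ionization energies run Si < Al < Cl < N < Li.

Li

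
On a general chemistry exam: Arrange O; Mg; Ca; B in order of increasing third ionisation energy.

B < Ca < O < Mg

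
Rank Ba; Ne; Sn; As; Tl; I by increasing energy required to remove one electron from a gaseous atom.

Ne is in period 2, group 18; As is in period 4, group 15; Sn is in period 5, group 14; I is in period 5, group 17; Ba is in period 6, group 2; Tl is in period 6, group 13.
First ionization energy rises across a period (greater Z_eff holds electrons more tightly) and falls down a group (valence electrons are farther from the nucleus).
Neither a single period nor a single group — weigh both effects.
Tl > Ba: both are in period 6; the period trend gives Tl the larger value.
Sn > Tl: both effects reinforce here, so Sn is clearly the higher of the two.
As > Sn: relative to Sn, both the across-period and down-group shifts push As's first ionization energy up.
I > As: period and group pull opposite ways; the across-period shift dominates (1008 vs 947 kJ/mol).
Ne > I: relative to I, both the across-period and down-group shifts push Ne's first ionization energy up.
Approximate values (kJ/mol): Ne 2081, As 947, Sn 709, I 1008, Ba 503, Tl 589.
So from lowest to highest: Ba < Tl < Sn < As < I < Ne.

Ba < Tl < Sn < As < I < Ne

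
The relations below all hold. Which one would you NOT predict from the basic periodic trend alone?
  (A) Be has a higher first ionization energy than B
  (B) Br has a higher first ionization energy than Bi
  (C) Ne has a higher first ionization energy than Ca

(A)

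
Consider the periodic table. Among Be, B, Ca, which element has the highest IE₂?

B

IE_2 is the cost of taking one more electron from the +1 cation: Be⁺ still has 1 valence electron; B⁺ still has 2 valence electrons; Ca⁺ still has 1 valence electron.
All are still removing valence electrons, so compare the +1 ions as you would atoms: IE_2 generally rises across a period (higher Z_eff) and falls down a group (larger shell), subject to the usual subshell exceptions.
Valence configurations: Be⁺ [He]2s¹, B⁺ [He]2s², Ca⁺ [Ar]4s¹.
Approximate IE_2 values (kJ/mol): Be 1757, B 2427, Ca 1145.
So the second ionization energies run Ca < Be < B.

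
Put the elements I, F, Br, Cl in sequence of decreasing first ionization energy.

F > Cl > Br > I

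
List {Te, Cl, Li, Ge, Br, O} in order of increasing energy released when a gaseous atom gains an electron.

Li is in period 2, group 1; O is in period 2, group 16; Cl is in period 3, group 17; Ge is in period 4, group 14; Br is in period 4, group 17; Te is in period 5, group 16.
EA tends to increase across a period and decrease down a group, though the pattern is less regular than for IE or radius.
Neither a single period nor a single group — weigh both effects.
Ge > Li: the two effects oppose for this pair; the across-period effect wins (119 vs 60 kJ/mol).
O > Ge: both effects reinforce here, so O is clearly the higher of the two.
Te > O: this pair runs against the simple trend — see the exception note.
Br > Te: both effects reinforce here, so Br is clearly the higher of the two.
Cl > Br: they share group 17; the group trend gives Cl the larger value.
Note the exception: Te has a higher electron affinity than O, contrary to the simple trend — O's compact 2p subshell gives strong electron–electron repulsion on the added electron.
Approximate values (kJ/mol): Li 60, O 141, Cl 349, Ge 119, Br 325, Te 190.
So from lowest to highest: Li < Ge < O < Te < Br < Cl.

Li, Ge, O, Te, Br, Cl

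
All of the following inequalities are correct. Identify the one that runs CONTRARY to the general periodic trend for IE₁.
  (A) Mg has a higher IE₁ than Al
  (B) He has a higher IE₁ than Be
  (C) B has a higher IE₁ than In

The general trend: IE₁ increases across a period and decreases down a group.
(A) Mg (period 3, group 2) vs Al (period 3, group 13): the stated order contradicts the simple trend.
(B) He (period 1, group 18) vs Be (period 2, group 2): the stated order agrees with the simple trend.
(C) B (period 2, group 13) vs In (period 5, group 13): the stated order agrees with the simple trend.
The exception is (A): Al's single 3p electron is easier to remove than one from Mg's filled 3s².

(A)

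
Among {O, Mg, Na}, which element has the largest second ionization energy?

Na

The second ionization energy removes an electron from the +1 ion. For each element: O⁺ still has 5 valence electrons; Mg⁺ still has 1 valence electron; Na⁺ is the bare [Ne] core.
Core electrons are held far more tightly than valence electrons, so Na tops the IE_2 order.
Valence configurations: O⁺ [He]2s²2p³, Mg⁺ [Ne]3s¹.
The numbers (kJ/mol): O 3388, Mg 1451, Na 4562.
Putting it together, IE_2: Mg < O < Na.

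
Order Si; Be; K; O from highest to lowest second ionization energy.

IE_2 is the cost of taking one more electron from the +1 cation: Si⁺ still has 3 valence electrons; Be⁺ still has 1 valence electron; K⁺ is the bare [Ar] core; O⁺ still has 5 valence electrons.
Usually core removal costs more than valence removal, but here the competition is close: a tightly held n=2 valence electron can cost more to remove than an n=3 core electron, so the actual values have to decide it.
Valence configurations: Si⁺ [Ne]3s²3p¹, Be⁺ [He]2s¹, O⁺ [He]2s²2p³.
Approximate IE_2 values (kJ/mol): Si 1577, Be 1757, K 3052, O 3388.
Putting it together, IE_2: Si < Be < K < O.

O > K > Be > Si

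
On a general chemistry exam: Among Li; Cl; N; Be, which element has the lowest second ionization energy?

Be

The second ionization energy removes an electron from the +1 ion. For each element: Li⁺ is the bare [He] core; Cl⁺ still has 6 valence electrons; N⁺ still has 4 valence electrons; Be⁺ still has 1 valence electron.
Core electrons are held far more tightly than valence electrons, so Li tops the IE_2 order.
Valence configurations: Cl⁺ [Ne]3s²3p⁴, N⁺ [He]2s²2p², Be⁺ [He]2s¹.
Tabulated IE_2 (kJ/mol): Li 7298, Cl 2298, N 2856, Be 1757.
So the second ionization energies run Be < Cl < N < Li.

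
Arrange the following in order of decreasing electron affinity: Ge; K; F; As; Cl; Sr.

Cl, F, Ge, As, K, Sr

EA tends to increase across a period and decrease down a group, though the pattern is less regular than for IE or radius.
These span different periods and groups, so the two trends combine.
K > Sr: the two effects oppose for this pair; the down-group effect wins (48 vs 5 kJ/mol).
As > K: As lies to the right of K in period 4, so the across-period effect alone puts As higher.
Ge > As: this pair runs against the simple trend — see the exception note.
F > Ge: relative to Ge, both the across-period and down-group shifts push F's electron affinity up.
Cl > F: this pair runs against the simple trend — see the exception note.
Note the exception: Ge has a higher electron affinity than As, contrary to the simple trend — adding an electron to As's half-filled 4p³ is unfavourable, so Ge (4p²) has the more exothermic EA.
Note the exception: Cl has a higher electron affinity than F, contrary to the simple trend — F's small 2p subshell makes the incoming electron feel strong e⁻–e⁻ repulsion, so Cl actually releases more energy on gaining an electron.
Tabulated electron affinity (kJ/mol): F 328, Cl 349, K 48, Ge 119, As 78, Sr 5.
So from highest to lowest: Cl > F > Ge > As > K > Sr.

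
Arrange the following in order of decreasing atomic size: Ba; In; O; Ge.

O is in period 2, group 16; Ge is in period 4, group 14; In is in period 5, group 13; Ba is in period 6, group 2.
Radius decreases left→right (rising Z_eff, same n) and increases top→bottom (higher n).
Neither a single period nor a single group — weigh both effects.
Ge > O: both effects reinforce here, so Ge is clearly the larger of the two.
In > Ge: both effects reinforce here, so In is clearly the larger of the two.
Ba > In: both effects reinforce here, so Ba is clearly the larger of the two.
For reference (pm): O 63, Ge 121, In 142, Ba 196.
So from largest to smallest: Ba > In > Ge > O.

Ba, In, Ge, O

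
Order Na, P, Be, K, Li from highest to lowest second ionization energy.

Consider each +1 ion: Na⁺ is the bare [Ne] core; P⁺ still has 4 valence electrons; Be⁺ still has 1 valence electron; K⁺ is the bare [Ar] core; Li⁺ is the bare [He] core.
Pulling an electron out of a noble-gas core costs far more than removing a remaining valence electron, so K, Na and Li sit at the high end of IE_2.
Valence configurations: P⁺ [Ne]3s²3p², Be⁺ [He]2s¹.
Tabulated IE_2 (kJ/mol): Na 4562, P 1907, Be 1757, K 3052, Li 7298.
Hence IE_2: Be < P < K < Na < Li.

Li > Na > K > P > Be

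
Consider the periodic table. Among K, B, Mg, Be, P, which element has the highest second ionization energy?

After 1 electron has been removed, what remains? K⁺ is the bare [Ar] core; B⁺ still has 2 valence electrons; Mg⁺ still has 1 valence electron; Be⁺ still has 1 valence electron; P⁺ still has 4 valence electrons.
Pulling an electron out of a noble-gas core costs far more than removing a remaining valence electron, so K sits at the high end of IE_2.
Valence configurations: B⁺ [He]2s², Mg⁺ [Ne]3s¹, Be⁺ [He]2s¹, P⁺ [Ne]3s²3p².
Approximate IE_2 values (kJ/mol): K 3052, B 2427, Mg 1451, Be 1757, P 1907.
Overall IE_2 order: Mg < Be < P < B < K.

K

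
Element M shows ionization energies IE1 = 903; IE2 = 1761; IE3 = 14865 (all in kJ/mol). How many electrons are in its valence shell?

Look for the largest jump between consecutive ionization energies: IE3/IE2 ≈ 8.4, far larger than any earlier ratio.
That jump marks the point where a core electron is being removed. So the atom has 2 valence electrons.

2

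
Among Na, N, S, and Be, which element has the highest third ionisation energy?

After 2 electrons have been removed, what remains? Na²⁺ is already 1 electron into the core; N²⁺ still has 3 valence electrons; S²⁺ still has 4 valence electrons; Be²⁺ is the bare [He] core.
Core electrons are held far more tightly than valence electrons, so Na and Be top the IE_3 order.
Valence configurations: N²⁺ [He]2s²2p¹, S²⁺ [Ne]3s²3p².
Tabulated IE_3 (kJ/mol): Na 6910, N 4578, S 3357, Be 14849.
Overall IE_3 order: S < N < Na < Be.

Be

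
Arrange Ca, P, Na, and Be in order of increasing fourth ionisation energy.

After 3 electrons have been removed, what remains? Ca³⁺ is already 1 electron into the core; P³⁺ still has 2 valence electrons; Na³⁺ is already 2 electrons into the core; Be³⁺ is already 1 electron into the core.
Pulling an electron out of a noble-gas core costs far more than removing a remaining valence electron, so Ca, Na and Be sit at the high end of IE_4.
Approximate IE_4 values (kJ/mol): Ca 6491, P 4964, Na 9543, Be 21007.
Putting it together, IE_4: P < Ca < Na < Be.

P, Ca, Na, Be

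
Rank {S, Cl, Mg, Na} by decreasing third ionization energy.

Mg, Na, Cl, S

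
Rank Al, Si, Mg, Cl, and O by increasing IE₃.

The third ionization energy removes an electron from the +2 ion. For each element: Al²⁺ still has 1 valence electron; Si²⁺ still has 2 valence electrons; Mg²⁺ is the bare [Ne] core; Cl²⁺ still has 5 valence electrons; O²⁺ still has 4 valence electrons.
Breaking into a closed-shell core is much more expensive than removing a leftover valence electron — Mg has the largest IE_3 here.
Valence configurations: Al²⁺ [Ne]3s¹, Si²⁺ [Ne]3s², Cl²⁺ [Ne]3s²3p³, O²⁺ [He]2s²2p².
The numbers (kJ/mol): Al 2745, Si 3232, Mg 7733, Cl 3822, O 5300.
Putting it together, IE_3: Al < Si < Cl < O < Mg.

Al, Si, Cl, O, Mg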